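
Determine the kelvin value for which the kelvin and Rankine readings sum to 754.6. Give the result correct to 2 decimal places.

269.50 K

Let K be the kelvin reading. The Rankine reading is R = 1.8·K.
Require K + R = 754.6: (2.8)·K = 754.6.
K = (754.6) / (2.8) = 269.50.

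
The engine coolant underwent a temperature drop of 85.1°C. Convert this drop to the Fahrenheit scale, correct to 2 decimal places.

An interval of 1°C corresponds to 1.8°F.
85.1 × 1.8 = 153.18.

153.18°F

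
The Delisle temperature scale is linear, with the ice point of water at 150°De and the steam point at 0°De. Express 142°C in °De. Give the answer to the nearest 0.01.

Linearly onto the Delisle scale: 150 + (142.0000 / 100) × (0 - 150) = -63.00°De.

-63.00°De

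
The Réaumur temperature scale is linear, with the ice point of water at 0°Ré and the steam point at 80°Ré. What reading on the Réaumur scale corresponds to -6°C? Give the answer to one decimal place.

Linearly onto the Réaumur scale: 0 + (-6.0000 / 100) × (80 - 0) = -4.8°Ré.

-4.8°Ré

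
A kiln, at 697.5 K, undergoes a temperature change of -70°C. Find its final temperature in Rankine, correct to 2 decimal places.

Initial temperature in Celsius: 697.5 - 273.15 = 424.3500°C.
Final Celsius temperature: 424.3500 - 70.0000 = 354.3500°C.
In Rankine: 354.3500 × 1.8 + 491.67 = 1129.50°R.

1129.50°R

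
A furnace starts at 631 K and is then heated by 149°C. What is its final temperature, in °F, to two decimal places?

Initial temperature in Celsius: 631 - 273.15 = 357.8500°C.
Final Celsius temperature: 357.8500 + 149.0000 = 506.8500°C.
In Fahrenheit: 506.8500 × 1.8 + 32 = 944.33°F.

944.33°F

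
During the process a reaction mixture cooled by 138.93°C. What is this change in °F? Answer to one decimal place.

250.1°F

An interval of 1°C corresponds to 1.8°F.
138.93 × 1.8 = 250.1.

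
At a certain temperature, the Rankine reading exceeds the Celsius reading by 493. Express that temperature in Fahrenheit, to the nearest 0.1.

35.0°F

Let x be the Celsius reading; then the Rankine reading is 1.8·x + 491.67.
(1.8·x + 491.67) - x = 493  ⇒  (0.8)·x = 1.33  ⇒  x = 1.6625°C.
In Fahrenheit: 1.6625 × 1.8 + 32 = 35.0°F.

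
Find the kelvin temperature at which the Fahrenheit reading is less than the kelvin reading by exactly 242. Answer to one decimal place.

Let K be the kelvin reading. The Fahrenheit reading is F = 1.8·K - 459.67.
Require F - K = -242: (0.8)·K - 459.67 = -242.
K = (-242 + 459.67) / (0.8) = 272.1.

272.1 K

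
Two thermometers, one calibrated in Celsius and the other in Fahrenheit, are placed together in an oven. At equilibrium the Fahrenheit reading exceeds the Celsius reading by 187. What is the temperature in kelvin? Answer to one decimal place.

466.9 K

Let x be the Celsius reading; then the Fahrenheit reading is 1.8·x + 32.
(1.8·x + 32) - x = 187  ⇒  (0.8)·x = 155  ⇒  x = 193.7500°C.
In kelvin: 193.7500 + 273.15 = 466.9 K.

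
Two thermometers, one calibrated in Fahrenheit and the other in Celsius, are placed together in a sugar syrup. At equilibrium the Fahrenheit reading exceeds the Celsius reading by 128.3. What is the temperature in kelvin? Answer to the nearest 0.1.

393.5 K

Let x be the Fahrenheit reading; then the Celsius reading is 5/9·x - 17.7778.
(5/9·x - 17.7778) - x = -128.3  ⇒  (-4/9)·x = -110.522  ⇒  x = 248.6750°F.
In Celsius: (248.675 - 32) × 5/9 = 120.3750°C.
In kelvin: 120.3750 + 273.15 = 393.5 K.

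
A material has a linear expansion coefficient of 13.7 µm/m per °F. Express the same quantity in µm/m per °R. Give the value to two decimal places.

13.70 µm/m per °R

The quantity depends on a temperature interval, so only the ratio of degree sizes applies; the offset between the scales is irrelevant.
A change of 1°R is a change of 1°F, so per °R the value is 13.7 × 1 = 13.70.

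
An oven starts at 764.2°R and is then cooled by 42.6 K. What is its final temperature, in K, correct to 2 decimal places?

381.96 K

Initial temperature in Celsius: (764.2 - 491.67) × 5/9 = 151.4056°C.
The 42.6 K change is an interval; Kelvin and Celsius degrees are the same size, so ΔC = -42.6°C.
Final Celsius temperature: 151.4056 - 42.6000 = 108.8056°C.
In kelvin: 108.8056 + 273.15 = 381.96 K.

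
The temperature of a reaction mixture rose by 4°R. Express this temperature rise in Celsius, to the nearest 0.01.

2.22°C

For a temperature interval the offset drops out; only the factor 5/9 applies.
4 × 5/9 = 2.22.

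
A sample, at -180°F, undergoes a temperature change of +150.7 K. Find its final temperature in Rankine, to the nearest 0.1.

Initial temperature in Celsius: (-180 - 32) × 5/9 = -117.7778°C.
The 150.7 K change is an interval; Kelvin and Celsius degrees are the same size, so ΔC = +150.7°C.
Final Celsius temperature: -117.7778 + 150.7000 = 32.9222°C.
In Rankine: 32.9222 × 1.8 + 491.67 = 550.9°R.

550.9°R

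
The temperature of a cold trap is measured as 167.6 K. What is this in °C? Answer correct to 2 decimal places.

-105.55°C

In Celsius: 167.6 - 273.15 = -105.5500°C.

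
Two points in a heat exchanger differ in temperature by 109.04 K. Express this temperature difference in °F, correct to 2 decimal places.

An interval of 1 K corresponds to 1.8°F.
109.04 × 1.8 = 196.27.

196.27°F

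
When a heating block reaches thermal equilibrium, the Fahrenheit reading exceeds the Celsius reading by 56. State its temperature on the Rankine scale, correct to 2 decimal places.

545.67°R

Let x be the Fahrenheit reading; then the Celsius reading is 5/9·x - 17.7778.
(5/9·x - 17.7778) - x = -56  ⇒  (-4/9)·x = -38.2222  ⇒  x = 86.0000°F.
In Celsius: (86 - 32) × 5/9 = 30.0000°C.
In Rankine: 30.0000 × 1.8 + 491.67 = 545.67°R.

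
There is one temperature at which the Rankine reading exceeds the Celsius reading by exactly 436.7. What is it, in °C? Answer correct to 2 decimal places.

-68.71°C

Let C be the Celsius reading. The Rankine reading is R = 1.8·C + 491.67.
Require R - C = 436.7: (0.8)·C + 491.67 = 436.7.
C = (436.7 - 491.67) / (0.8) = -68.71.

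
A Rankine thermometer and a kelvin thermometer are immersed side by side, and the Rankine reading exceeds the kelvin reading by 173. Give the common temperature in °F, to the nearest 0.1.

Let x be the Rankine reading; then the kelvin reading is 5/9·x.
(5/9·x) - x = -173  ⇒  (-4/9)·x = -173  ⇒  x = 389.2500°R.
In Celsius: (389.25 - 491.67) × 5/9 = -56.9000°C.
In Fahrenheit: -56.9000 × 1.8 + 32 = -70.4°F.

-70.4°F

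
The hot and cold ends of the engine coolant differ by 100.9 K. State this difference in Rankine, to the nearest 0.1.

181.6°R

An interval of 1 K corresponds to 1.8°R.
100.9 × 1.8 = 181.6.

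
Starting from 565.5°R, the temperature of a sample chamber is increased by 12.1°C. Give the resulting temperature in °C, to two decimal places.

53.12°C

Initial temperature in Celsius: (565.5 - 491.67) × 5/9 = 41.0167°C.
Final Celsius temperature: 41.0167 + 12.1000 = 53.1167°C.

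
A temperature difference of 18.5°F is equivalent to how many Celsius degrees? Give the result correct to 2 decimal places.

For a temperature interval the offset drops out; only the factor 5/9 applies.
18.5 × 5/9 = 10.28.

10.28°C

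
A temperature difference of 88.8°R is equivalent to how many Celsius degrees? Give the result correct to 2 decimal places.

For a temperature interval the offset drops out; only the factor 5/9 applies.
88.8 × 5/9 = 49.33.

49.33°C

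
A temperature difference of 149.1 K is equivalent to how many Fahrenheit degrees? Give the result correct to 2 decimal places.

An interval of 1 K corresponds to 1.8°F.
149.1 × 1.8 = 268.38.

268.38°F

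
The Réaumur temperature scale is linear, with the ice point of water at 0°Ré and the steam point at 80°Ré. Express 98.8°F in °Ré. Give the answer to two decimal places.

29.69°Ré

First in Celsius: (98.8 - 32) × 5/9 = 37.1111°C.
Linearly onto the Réaumur scale: 0 + (37.1111 / 100) × (80 - 0) = 29.69°Ré.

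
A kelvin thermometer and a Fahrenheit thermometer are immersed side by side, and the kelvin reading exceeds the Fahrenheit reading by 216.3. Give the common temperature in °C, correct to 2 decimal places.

Let x be the kelvin reading; then the Fahrenheit reading is 1.8·x - 459.67.
(1.8·x - 459.67) - x = -216.3  ⇒  (0.8)·x = 243.37  ⇒  x = 304.2125 K.
In Celsius: 304.2125 - 273.15 = 31.06°C.

31.06°C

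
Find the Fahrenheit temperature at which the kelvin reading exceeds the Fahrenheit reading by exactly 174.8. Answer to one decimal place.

181.3°F

Let F be the Fahrenheit reading. The kelvin reading is K = 5/9·F + 255.372.
Require K - F = 174.8: (-4/9)·F + 255.372 = 174.8.
F = (174.8 - 255.372) / (-4/9) = 181.3.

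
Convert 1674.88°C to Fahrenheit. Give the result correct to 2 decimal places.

3046.78°F

In Fahrenheit: 1674.8800 × 1.8 + 32 = 3046.78°F.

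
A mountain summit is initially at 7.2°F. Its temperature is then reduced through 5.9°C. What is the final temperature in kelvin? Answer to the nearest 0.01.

Initial temperature in Celsius: (7.2 - 32) × 5/9 = -13.7778°C.
Final Celsius temperature: -13.7778 - 5.9000 = -19.6778°C.
In kelvin: -19.6778 + 273.15 = 253.47 K.

253.47 K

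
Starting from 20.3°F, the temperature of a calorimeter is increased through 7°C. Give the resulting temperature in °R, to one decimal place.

492.6°R

Initial temperature in Celsius: (20.3 - 32) × 5/9 = -6.5000°C.
Final Celsius temperature: -6.5000 + 7.0000 = 0.5000°C.
In Rankine: 0.5000 × 1.8 + 491.67 = 492.6°R.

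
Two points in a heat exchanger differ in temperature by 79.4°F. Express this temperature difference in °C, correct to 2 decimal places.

44.11°C

For a temperature interval the offset drops out; only the factor 5/9 applies.
79.4 × 5/9 = 44.11.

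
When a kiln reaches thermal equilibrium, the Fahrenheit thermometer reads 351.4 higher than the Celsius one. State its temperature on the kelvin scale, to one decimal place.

Let x be the Celsius reading; then the Fahrenheit reading is 1.8·x + 32.
(1.8·x + 32) - x = 351.4  ⇒  (0.8)·x = 319.4  ⇒  x = 399.2500°C.
In kelvin: 399.2500 + 273.15 = 672.4 K.

672.4 K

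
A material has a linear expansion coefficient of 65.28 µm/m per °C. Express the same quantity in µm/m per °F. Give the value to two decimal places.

36.27 µm/m per °F

Since only a temperature interval is involved, the additive offset between the scales drops out.
A change of 1°F is a change of 5/9°C, so per °F the value is 65.28 × 5/9 = 36.27.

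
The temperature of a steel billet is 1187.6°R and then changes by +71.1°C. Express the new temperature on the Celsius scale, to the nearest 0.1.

457.7°C

Initial temperature in Celsius: (1187.6 - 491.67) × 5/9 = 386.6278°C.
Final Celsius temperature: 386.6278 + 71.1000 = 457.7278°C.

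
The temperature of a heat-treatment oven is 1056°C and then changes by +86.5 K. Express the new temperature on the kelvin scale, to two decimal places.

1415.65 K

The 86.5 K change is an interval; Kelvin and Celsius degrees are the same size, so ΔC = +86.5°C.
Final Celsius temperature: 1056.0000 + 86.5000 = 1142.5000°C.
In kelvin: 1142.5000 + 273.15 = 1415.65 K.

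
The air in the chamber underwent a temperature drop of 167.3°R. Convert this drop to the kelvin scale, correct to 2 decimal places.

92.94 K

Only the scale ratio 5/9 matters for a change in temperature.
167.3 × 5/9 = 92.94.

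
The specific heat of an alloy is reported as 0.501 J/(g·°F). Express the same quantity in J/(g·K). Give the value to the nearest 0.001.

0.902 J/(g·K)

Since only a temperature interval is involved, the additive offset between the scales drops out.
A change of 1 K is a change of 1.8°F, so per K the value is 0.501 × 1.8 = 0.902.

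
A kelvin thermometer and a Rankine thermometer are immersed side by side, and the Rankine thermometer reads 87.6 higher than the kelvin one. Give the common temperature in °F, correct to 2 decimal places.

-262.57°F

Let x be the kelvin reading; then the Rankine reading is 1.8·x.
(1.8·x) - x = 87.6  ⇒  (0.8)·x = 87.6  ⇒  x = 109.5000 K.
In Celsius: 109.5 - 273.15 = -163.6500°C.
In Fahrenheit: -163.6500 × 1.8 + 32 = -262.57°F.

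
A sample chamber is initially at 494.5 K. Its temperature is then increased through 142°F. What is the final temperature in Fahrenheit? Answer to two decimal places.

Initial temperature in Celsius: 494.5 - 273.15 = 221.3500°C.
The 142°F change is an interval, so only the factor 5/9 applies: +142 × 5/9 = +78.8889°C.
Final Celsius temperature: 221.3500 + 78.8889 = 300.2389°C.
In Fahrenheit: 300.2389 × 1.8 + 32 = 572.43°F.

572.43°F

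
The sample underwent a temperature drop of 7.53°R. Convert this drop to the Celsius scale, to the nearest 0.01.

An interval of 1°R corresponds to 5/9°C.
7.53 × 5/9 = 4.18.

4.18°C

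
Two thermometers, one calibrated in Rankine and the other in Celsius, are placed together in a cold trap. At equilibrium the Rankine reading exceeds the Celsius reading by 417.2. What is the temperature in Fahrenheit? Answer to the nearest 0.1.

Let x be the Rankine reading; then the Celsius reading is 5/9·x - 273.15.
(5/9·x - 273.15) - x = -417.2  ⇒  (-4/9)·x = -144.05  ⇒  x = 324.1125°R.
In Celsius: (324.1125 - 491.67) × 5/9 = -93.0875°C.
In Fahrenheit: -93.0875 × 1.8 + 32 = -135.6°F.

-135.6°F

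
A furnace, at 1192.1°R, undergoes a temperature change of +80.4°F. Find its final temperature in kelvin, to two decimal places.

Initial temperature in Celsius: (1192.1 - 491.67) × 5/9 = 389.1278°C.
The 80.4°F change is an interval, so only the factor 5/9 applies: +80.4 × 5/9 = +44.6667°C.
Final Celsius temperature: 389.1278 + 44.6667 = 433.7944°C.
In kelvin: 433.7944 + 273.15 = 706.94 K.

706.94 K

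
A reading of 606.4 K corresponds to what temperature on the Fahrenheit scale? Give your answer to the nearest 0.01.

631.85°F

In Celsius: 606.4 - 273.15 = 333.2500°C.
In Fahrenheit: 333.2500 × 1.8 + 32 = 631.85°F.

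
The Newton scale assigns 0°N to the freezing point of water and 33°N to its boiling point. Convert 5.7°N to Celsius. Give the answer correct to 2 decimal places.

Linear interpolation between the fixed points: C = (5.7 - 0) × 100 / (33 - 0) = 17.2727°C.

17.27°C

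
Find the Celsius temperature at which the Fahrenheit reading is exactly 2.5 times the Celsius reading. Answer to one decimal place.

45.7°C

Let C be the Celsius reading. The Fahrenheit reading is F = 1.8·C + 32.
Require F = 2.5·C: 1.8·C + 32 = 2.5·C.
(-0.7)·C = -32  ⇒  C = 45.7.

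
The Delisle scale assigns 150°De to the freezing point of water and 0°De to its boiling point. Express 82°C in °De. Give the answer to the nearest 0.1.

Linearly onto the Delisle scale: 150 + (82.0000 / 100) × (0 - 150) = 27.0°De.

27.0°De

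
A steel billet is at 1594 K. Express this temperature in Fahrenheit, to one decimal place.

In Celsius: 1594 - 273.15 = 1320.8500°C.
In Fahrenheit: 1320.8500 × 1.8 + 32 = 2409.5°F.

2409.5°F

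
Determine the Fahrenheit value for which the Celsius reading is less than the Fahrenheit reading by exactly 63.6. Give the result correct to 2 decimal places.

103.10°F

Let F be the Fahrenheit reading. The Celsius reading is C = 5/9·F - 17.7778.
Require C - F = -63.6: (-4/9)·F - 17.7778 = -63.6.
F = (-63.6 + 17.7778) / (-4/9) = 103.10.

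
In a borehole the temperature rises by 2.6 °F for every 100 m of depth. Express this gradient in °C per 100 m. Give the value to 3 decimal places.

Since only a temperature interval is involved, the additive offset between the scales drops out.
A change of 1°F is a change of 5/9°C, so 2.6 × 5/9 = 1.444.

1.444 °C/100 m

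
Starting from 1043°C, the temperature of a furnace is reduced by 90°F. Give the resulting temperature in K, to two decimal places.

The 90°F change is an interval, so only the factor 5/9 applies: -90 × 5/9 = -50.0000°C.
Final Celsius temperature: 1043.0000 - 50.0000 = 993.0000°C.
In kelvin: 993.0000 + 273.15 = 1266.15 K.

1266.15 K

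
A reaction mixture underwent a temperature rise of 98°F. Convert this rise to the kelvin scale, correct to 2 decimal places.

Only the scale ratio 5/9 matters for a change in temperature.
98 × 5/9 = 54.44.

54.44 K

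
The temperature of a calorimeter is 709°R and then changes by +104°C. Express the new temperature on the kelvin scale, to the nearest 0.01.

497.89 K

Initial temperature in Celsius: (709 - 491.67) × 5/9 = 120.7389°C.
Final Celsius temperature: 120.7389 + 104.0000 = 224.7389°C.
In kelvin: 224.7389 + 273.15 = 497.89 K.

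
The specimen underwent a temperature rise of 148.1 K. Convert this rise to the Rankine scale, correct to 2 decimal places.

An interval of 1 K corresponds to 1.8°R.
148.1 × 1.8 = 266.58.

266.58°R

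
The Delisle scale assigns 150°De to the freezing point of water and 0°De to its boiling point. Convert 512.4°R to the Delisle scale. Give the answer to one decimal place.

First in Celsius: (512.4 - 491.67) × 5/9 = 11.5167°C.
Linearly onto the Delisle scale: 150 + (11.5167 / 100) × (0 - 150) = 132.7°De.

132.7°De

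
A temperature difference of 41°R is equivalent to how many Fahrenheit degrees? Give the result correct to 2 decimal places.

41.00°F

Rankine and Fahrenheit degrees are the same size, so the interval is unchanged: 41.00.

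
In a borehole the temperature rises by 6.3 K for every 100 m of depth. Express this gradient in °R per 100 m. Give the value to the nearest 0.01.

11.34 °R/100 m

The quantity depends on a temperature interval, so only the ratio of degree sizes applies; the offset between the scales is irrelevant.
A change of 1 K is a change of 1.8°R, so 6.3 × 1.8 = 11.34.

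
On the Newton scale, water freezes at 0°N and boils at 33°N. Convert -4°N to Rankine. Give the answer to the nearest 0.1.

469.9°R

Linear interpolation between the fixed points: C = (-4 - 0) × 100 / (33 - 0) = -12.1212°C.
Then -12.1212 × 1.8 + 491.67 = 469.9°R.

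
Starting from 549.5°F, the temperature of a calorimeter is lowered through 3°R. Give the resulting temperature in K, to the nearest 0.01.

Initial temperature in Celsius: (549.5 - 32) × 5/9 = 287.5000°C.
The 3°R change is an interval, so only the factor 5/9 applies: -3 × 5/9 = -1.6667°C.
Final Celsius temperature: 287.5000 - 1.6667 = 285.8333°C.
In kelvin: 285.8333 + 273.15 = 558.98 K.

558.98 K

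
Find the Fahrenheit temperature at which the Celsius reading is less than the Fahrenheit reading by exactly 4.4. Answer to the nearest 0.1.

Let F be the Fahrenheit reading. The Celsius reading is C = 5/9·F - 17.7778.
Require C - F = -4.4: (-4/9)·F - 17.7778 = -4.4.
F = (-4.4 + 17.7778) / (-4/9) = -30.1.

-30.1°F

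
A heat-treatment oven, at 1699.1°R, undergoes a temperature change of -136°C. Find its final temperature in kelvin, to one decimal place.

807.9 K

Initial temperature in Celsius: (1699.1 - 491.67) × 5/9 = 670.7944°C.
Final Celsius temperature: 670.7944 - 136.0000 = 534.7944°C.
In kelvin: 534.7944 + 273.15 = 807.9 K.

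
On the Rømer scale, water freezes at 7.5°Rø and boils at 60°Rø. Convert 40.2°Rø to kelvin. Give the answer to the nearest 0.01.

Linear interpolation between the fixed points: C = (40.2 - 7.5) × 100 / (60 - 7.5) = 62.2857°C.
Then 62.2857 + 273.15 = 335.44 K.

335.44 K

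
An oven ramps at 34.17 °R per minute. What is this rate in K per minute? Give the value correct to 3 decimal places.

18.983 K/minute

The quantity depends on a temperature interval, so only the ratio of degree sizes applies; the offset between the scales is irrelevant.
A change of 1°R is a change of 5/9 K, so 34.17 × 5/9 = 18.983.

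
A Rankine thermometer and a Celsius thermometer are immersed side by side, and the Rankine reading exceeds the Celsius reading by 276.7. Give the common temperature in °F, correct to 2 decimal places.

Let x be the Rankine reading; then the Celsius reading is 5/9·x - 273.15.
(5/9·x - 273.15) - x = -276.7  ⇒  (-4/9)·x = -3.55  ⇒  x = 7.9875°R.
In Celsius: (7.9875 - 491.67) × 5/9 = -268.7125°C.
In Fahrenheit: -268.7125 × 1.8 + 32 = -451.68°F.

-451.68°F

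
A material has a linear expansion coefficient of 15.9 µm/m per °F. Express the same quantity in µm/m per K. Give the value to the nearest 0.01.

Since only a temperature interval is involved, the additive offset between the scales drops out.
A change of 1 K is a change of 1.8°F, so per K the value is 15.9 × 1.8 = 28.62.

28.62 µm/m per K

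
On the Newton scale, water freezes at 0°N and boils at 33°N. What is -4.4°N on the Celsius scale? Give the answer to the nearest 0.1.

Linear interpolation between the fixed points: C = (-4.4 - 0) × 100 / (33 - 0) = -13.3333°C.

-13.3°C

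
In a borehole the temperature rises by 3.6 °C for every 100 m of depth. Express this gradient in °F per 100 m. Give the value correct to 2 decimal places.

6.48 °F/100 m

Since only a temperature interval is involved, the additive offset between the scales drops out.
A change of 1°C is a change of 1.8°F, so 3.6 × 1.8 = 6.48.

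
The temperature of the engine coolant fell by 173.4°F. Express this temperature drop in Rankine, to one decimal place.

173.4°R

Fahrenheit and Rankine degrees are the same size, so the interval is unchanged: 173.4.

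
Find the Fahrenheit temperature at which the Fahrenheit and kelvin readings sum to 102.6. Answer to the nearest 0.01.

Let F be the Fahrenheit reading. The kelvin reading is K = 5/9·F + 255.372.
Require F + K = 102.6: (14/9)·F + 255.372 = 102.6.
F = (102.6 - 255.372) / (14/9) = -98.21.

-98.21°F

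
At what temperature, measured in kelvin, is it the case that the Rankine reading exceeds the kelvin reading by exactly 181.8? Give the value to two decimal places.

227.25 K

Let K be the kelvin reading. The Rankine reading is R = 1.8·K.
Require R - K = 181.8: (0.8)·K = 181.8.
K = (181.8) / (0.8) = 227.25.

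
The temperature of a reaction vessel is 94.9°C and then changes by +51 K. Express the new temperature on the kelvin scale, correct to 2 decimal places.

The 51 K change is an interval; Kelvin and Celsius degrees are the same size, so ΔC = +51°C.
Final Celsius temperature: 94.9000 + 51.0000 = 145.9000°C.
In kelvin: 145.9000 + 273.15 = 419.05 K.

419.05 K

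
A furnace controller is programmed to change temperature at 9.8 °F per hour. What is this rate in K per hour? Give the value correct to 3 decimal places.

5.444 K/hour

Since only a temperature interval is involved, the additive offset between the scales drops out.
A change of 1°F is a change of 5/9 K, so 9.8 × 5/9 = 5.444.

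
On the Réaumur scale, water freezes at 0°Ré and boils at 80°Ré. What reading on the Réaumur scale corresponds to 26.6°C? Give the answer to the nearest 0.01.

21.28°Ré

Linearly onto the Réaumur scale: 0 + (26.6000 / 100) × (80 - 0) = 21.28°Ré.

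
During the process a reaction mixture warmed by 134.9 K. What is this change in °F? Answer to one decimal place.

For a temperature interval the offset drops out; only the factor 1.8 applies.
134.9 × 1.8 = 242.8.

242.8°F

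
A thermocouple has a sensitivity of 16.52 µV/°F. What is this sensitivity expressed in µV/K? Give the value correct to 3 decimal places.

Since only a temperature interval is involved, the additive offset between the scales drops out.
A change of 1 K is a change of 1.8°F, so per K the value is 16.52 × 1.8 = 29.736.

29.736 µV/K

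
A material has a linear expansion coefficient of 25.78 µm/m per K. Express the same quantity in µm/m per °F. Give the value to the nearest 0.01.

Since only a temperature interval is involved, the additive offset between the scales drops out.
A change of 1°F is a change of 5/9 K, so per °F the value is 25.78 × 5/9 = 14.32.

14.32 µm/m per °F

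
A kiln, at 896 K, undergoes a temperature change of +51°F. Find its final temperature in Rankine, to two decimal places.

Initial temperature in Celsius: 896 - 273.15 = 622.8500°C.
The 51°F change is an interval, so only the factor 5/9 applies: +51 × 5/9 = +28.3333°C.
Final Celsius temperature: 622.8500 + 28.3333 = 651.1833°C.
In Rankine: 651.1833 × 1.8 + 491.67 = 1663.80°R.

1663.80°R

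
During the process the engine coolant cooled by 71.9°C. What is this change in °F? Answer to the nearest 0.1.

129.4°F

Only the scale ratio 1.8 matters for a change in temperature.
71.9 × 1.8 = 129.4.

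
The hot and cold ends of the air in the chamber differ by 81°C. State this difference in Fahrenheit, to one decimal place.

145.8°F

An interval of 1°C corresponds to 1.8°F.
81 × 1.8 = 145.8.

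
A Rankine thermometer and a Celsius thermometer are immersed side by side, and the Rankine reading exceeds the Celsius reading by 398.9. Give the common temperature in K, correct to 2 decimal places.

157.19 K

Let x be the Rankine reading; then the Celsius reading is 5/9·x - 273.15.
(5/9·x - 273.15) - x = -398.9  ⇒  (-4/9)·x = -125.75  ⇒  x = 282.9375°R.
In Celsius: (282.9375 - 491.67) × 5/9 = -115.9625°C.
In kelvin: -115.9625 + 273.15 = 157.19 K.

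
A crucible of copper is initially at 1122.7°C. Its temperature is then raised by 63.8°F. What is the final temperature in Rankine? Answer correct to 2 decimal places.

The 63.8°F change is an interval, so only the factor 5/9 applies: +63.8 × 5/9 = +35.4444°C.
Final Celsius temperature: 1122.7000 + 35.4444 = 1158.1444°C.
In Rankine: 1158.1444 × 1.8 + 491.67 = 2576.33°R.

2576.33°R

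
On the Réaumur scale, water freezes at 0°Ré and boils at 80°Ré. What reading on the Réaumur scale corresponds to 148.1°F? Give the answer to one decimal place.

51.6°Ré

First in Celsius: (148.1 - 32) × 5/9 = 64.5000°C.
Linearly onto the Réaumur scale: 0 + (64.5000 / 100) × (80 - 0) = 51.6°Ré.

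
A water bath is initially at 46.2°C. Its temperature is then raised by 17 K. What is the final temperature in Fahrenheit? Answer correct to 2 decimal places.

The 17 K change is an interval; Kelvin and Celsius degrees are the same size, so ΔC = +17°C.
Final Celsius temperature: 46.2000 + 17.0000 = 63.2000°C.
In Fahrenheit: 63.2000 × 1.8 + 32 = 145.76°F.

145.76°F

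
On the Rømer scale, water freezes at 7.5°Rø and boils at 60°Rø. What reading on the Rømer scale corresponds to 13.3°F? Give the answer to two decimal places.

First in Celsius: (13.3 - 32) × 5/9 = -10.3889°C.
Linearly onto the Rømer scale: 7.5 + (-10.3889 / 100) × (60 - 7.5) = 2.05°Rø.

2.05°Rø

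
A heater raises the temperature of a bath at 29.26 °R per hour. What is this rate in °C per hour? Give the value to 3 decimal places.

16.256 °C/hour

The quantity depends on a temperature interval, so only the ratio of degree sizes applies; the offset between the scales is irrelevant.
A change of 1°R is a change of 5/9°C, so 29.26 × 5/9 = 16.256.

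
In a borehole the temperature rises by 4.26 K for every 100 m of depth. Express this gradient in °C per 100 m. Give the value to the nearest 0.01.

The quantity depends on a temperature interval, so only the ratio of degree sizes applies; the offset between the scales is irrelevant.
A change of 1 K is a change of 1°C, so 4.26 × 1 = 4.26.

4.26 °C/100 m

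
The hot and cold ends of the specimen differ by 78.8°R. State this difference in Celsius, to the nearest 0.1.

43.8°C

An interval of 1°R corresponds to 5/9°C.
78.8 × 5/9 = 43.8.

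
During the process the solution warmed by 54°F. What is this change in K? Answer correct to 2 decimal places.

An interval of 1°F corresponds to 5/9 K.
54 × 5/9 = 30.00.

30.00 K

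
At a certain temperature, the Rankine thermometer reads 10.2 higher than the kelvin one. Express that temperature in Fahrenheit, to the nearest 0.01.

-436.72°F

Let x be the kelvin reading; then the Rankine reading is 1.8·x.
(1.8·x) - x = 10.2  ⇒  (0.8)·x = 10.2  ⇒  x = 12.7500 K.
In Celsius: 12.75 - 273.15 = -260.4000°C.
In Fahrenheit: -260.4000 × 1.8 + 32 = -436.72°F.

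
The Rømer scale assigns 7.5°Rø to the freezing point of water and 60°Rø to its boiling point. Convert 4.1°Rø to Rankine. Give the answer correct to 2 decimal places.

Linear interpolation between the fixed points: C = (4.1 - 7.5) × 100 / (60 - 7.5) = -6.4762°C.
Then -6.4762 × 1.8 + 491.67 = 480.01°R.

480.01°R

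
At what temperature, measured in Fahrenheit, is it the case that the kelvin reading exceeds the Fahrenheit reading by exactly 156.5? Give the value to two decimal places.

Let F be the Fahrenheit reading. The kelvin reading is K = 5/9·F + 255.372.
Require K - F = 156.5: (-4/9)·F + 255.372 = 156.5.
F = (156.5 - 255.372) / (-4/9) = 222.46.

222.46°F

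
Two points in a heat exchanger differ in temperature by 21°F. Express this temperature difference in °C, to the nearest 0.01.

An interval of 1°F corresponds to 5/9°C.
21 × 5/9 = 11.67.

11.67°C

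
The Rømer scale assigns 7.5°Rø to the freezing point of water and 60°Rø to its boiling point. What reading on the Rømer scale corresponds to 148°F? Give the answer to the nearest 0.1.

First in Celsius: (148 - 32) × 5/9 = 64.4444°C.
Linearly onto the Rømer scale: 7.5 + (64.4444 / 100) × (60 - 7.5) = 41.3°Rø.

41.3°Rø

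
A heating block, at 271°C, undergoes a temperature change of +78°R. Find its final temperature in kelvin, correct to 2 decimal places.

The 78°R change is an interval, so only the factor 5/9 applies: +78 × 5/9 = +43.3333°C.
Final Celsius temperature: 271.0000 + 43.3333 = 314.3333°C.
In kelvin: 314.3333 + 273.15 = 587.48 K.

587.48 K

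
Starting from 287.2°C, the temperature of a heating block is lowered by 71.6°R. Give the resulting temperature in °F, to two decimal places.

The 71.6°R change is an interval, so only the factor 5/9 applies: -71.6 × 5/9 = -39.7778°C.
Final Celsius temperature: 287.2000 - 39.7778 = 247.4222°C.
In Fahrenheit: 247.4222 × 1.8 + 32 = 477.36°F.

477.36°F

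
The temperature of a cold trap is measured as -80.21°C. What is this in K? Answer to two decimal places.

In kelvin: -80.2100 + 273.15 = 192.94 K.

192.94 K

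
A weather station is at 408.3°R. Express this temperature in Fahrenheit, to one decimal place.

In Celsius: (408.3 - 491.67) × 5/9 = -46.3167°C.
In Fahrenheit: -46.3167 × 1.8 + 32 = -51.4°F.

-51.4°F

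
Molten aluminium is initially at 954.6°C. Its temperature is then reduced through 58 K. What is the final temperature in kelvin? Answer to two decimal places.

The 58 K change is an interval; Kelvin and Celsius degrees are the same size, so ΔC = -58°C.
Final Celsius temperature: 954.6000 - 58.0000 = 896.6000°C.
In kelvin: 896.6000 + 273.15 = 1169.75 K.

1169.75 K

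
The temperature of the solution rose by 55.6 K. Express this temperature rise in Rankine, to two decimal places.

100.08°R

For a temperature interval the offset drops out; only the factor 1.8 applies.
55.6 × 1.8 = 100.08.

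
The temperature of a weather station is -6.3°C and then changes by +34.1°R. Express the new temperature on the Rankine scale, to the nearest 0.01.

514.43°R

The 34.1°R change is an interval, so only the factor 5/9 applies: +34.1 × 5/9 = +18.9444°C.
Final Celsius temperature: -6.3000 + 18.9444 = 12.6444°C.
In Rankine: 12.6444 × 1.8 + 491.67 = 514.43°R.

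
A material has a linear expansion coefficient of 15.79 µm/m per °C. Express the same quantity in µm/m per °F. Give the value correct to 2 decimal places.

Since only a temperature interval is involved, the additive offset between the scales drops out.
A change of 1°F is a change of 5/9°C, so per °F the value is 15.79 × 5/9 = 8.77.

8.77 µm/m per °F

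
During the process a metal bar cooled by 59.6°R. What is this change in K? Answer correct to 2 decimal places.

An interval of 1°R corresponds to 5/9 K.
59.6 × 5/9 = 33.11.

33.11 K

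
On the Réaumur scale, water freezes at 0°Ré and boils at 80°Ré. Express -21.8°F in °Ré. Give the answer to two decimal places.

-23.91°Ré

First in Celsius: (-21.8 - 32) × 5/9 = -29.8889°C.
Linearly onto the Réaumur scale: 0 + (-29.8889 / 100) × (80 - 0) = -23.91°Ré.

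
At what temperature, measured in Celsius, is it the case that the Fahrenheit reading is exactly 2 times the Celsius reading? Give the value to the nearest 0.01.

160.00°C

Let C be the Celsius reading. The Fahrenheit reading is F = 1.8·C + 32.
Require F = 2·C: 1.8·C + 32 = 2·C.
(-0.2)·C = -32  ⇒  C = 160.00.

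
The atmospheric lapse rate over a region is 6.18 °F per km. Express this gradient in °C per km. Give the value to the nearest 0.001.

3.433 °C/km

The quantity depends on a temperature interval, so only the ratio of degree sizes applies; the offset between the scales is irrelevant.
A change of 1°F is a change of 5/9°C, so 6.18 × 5/9 = 3.433.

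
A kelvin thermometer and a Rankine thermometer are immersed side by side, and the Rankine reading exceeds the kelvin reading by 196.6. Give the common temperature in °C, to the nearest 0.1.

-27.4°C

Let x be the kelvin reading; then the Rankine reading is 1.8·x.
(1.8·x) - x = 196.6  ⇒  (0.8)·x = 196.6  ⇒  x = 245.7500 K.
In Celsius: 245.75 - 273.15 = -27.4°C.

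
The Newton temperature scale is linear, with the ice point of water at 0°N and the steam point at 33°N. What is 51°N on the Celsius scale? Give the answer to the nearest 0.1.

154.5°C

Linear interpolation between the fixed points: C = (51 - 0) × 100 / (33 - 0) = 154.5455°C.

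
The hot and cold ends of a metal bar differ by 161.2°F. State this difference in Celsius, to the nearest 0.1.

An interval of 1°F corresponds to 5/9°C.
161.2 × 5/9 = 89.6.

89.6°C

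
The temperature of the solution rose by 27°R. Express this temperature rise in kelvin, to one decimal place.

For a temperature interval the offset drops out; only the factor 5/9 applies.
27 × 5/9 = 15.0.

15.0 K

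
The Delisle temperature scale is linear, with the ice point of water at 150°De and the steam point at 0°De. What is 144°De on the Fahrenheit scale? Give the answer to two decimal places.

39.20°F

Linear interpolation between the fixed points: C = (144 - 150) × 100 / (0 - 150) = 4.0000°C.
Then 4.0000 × 1.8 + 32 = 39.20°F.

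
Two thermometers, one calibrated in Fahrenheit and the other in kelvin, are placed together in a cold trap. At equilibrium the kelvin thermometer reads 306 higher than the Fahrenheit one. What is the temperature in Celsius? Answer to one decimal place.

Let x be the Fahrenheit reading; then the kelvin reading is 5/9·x + 255.372.
(5/9·x + 255.372) - x = 306  ⇒  (-4/9)·x = 50.6278  ⇒  x = -113.9125°F.
In Celsius: (-113.9125 - 32) × 5/9 = -81.1°C.

-81.1°C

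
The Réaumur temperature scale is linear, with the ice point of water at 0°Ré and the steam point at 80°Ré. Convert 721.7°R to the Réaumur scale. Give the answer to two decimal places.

102.24°Ré

First in Celsius: (721.7 - 491.67) × 5/9 = 127.7944°C.
Linearly onto the Réaumur scale: 0 + (127.7944 / 100) × (80 - 0) = 102.24°Ré.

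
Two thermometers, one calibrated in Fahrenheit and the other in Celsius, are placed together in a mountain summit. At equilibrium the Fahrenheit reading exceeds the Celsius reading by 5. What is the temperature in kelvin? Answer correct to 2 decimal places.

Let x be the Fahrenheit reading; then the Celsius reading is 5/9·x - 17.7778.
(5/9·x - 17.7778) - x = -5  ⇒  (-4/9)·x = 12.7778  ⇒  x = -28.7500°F.
In Celsius: (-28.75 - 32) × 5/9 = -33.7500°C.
In kelvin: -33.7500 + 273.15 = 239.40 K.

239.40 K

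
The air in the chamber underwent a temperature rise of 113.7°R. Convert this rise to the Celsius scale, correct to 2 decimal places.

63.17°C

Only the scale ratio 5/9 matters for a change in temperature.
113.7 × 5/9 = 63.17.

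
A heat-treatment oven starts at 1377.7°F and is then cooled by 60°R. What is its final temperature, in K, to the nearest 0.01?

Initial temperature in Celsius: (1377.7 - 32) × 5/9 = 747.6111°C.
The 60°R change is an interval, so only the factor 5/9 applies: -60 × 5/9 = -33.3333°C.
Final Celsius temperature: 747.6111 - 33.3333 = 714.2778°C.
In kelvin: 714.2778 + 273.15 = 987.43 K.

987.43 K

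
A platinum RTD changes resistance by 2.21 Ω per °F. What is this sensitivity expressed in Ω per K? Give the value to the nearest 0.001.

3.978 Ω per K

Since only a temperature interval is involved, the additive offset between the scales drops out.
A change of 1 K is a change of 1.8°F, so per K the value is 2.21 × 1.8 = 3.978.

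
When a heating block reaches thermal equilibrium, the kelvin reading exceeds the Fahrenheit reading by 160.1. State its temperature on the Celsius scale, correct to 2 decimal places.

Let x be the Fahrenheit reading; then the kelvin reading is 5/9·x + 255.372.
(5/9·x + 255.372) - x = 160.1  ⇒  (-4/9)·x = -95.2722  ⇒  x = 214.3625°F.
In Celsius: (214.3625 - 32) × 5/9 = 101.31°C.

101.31°C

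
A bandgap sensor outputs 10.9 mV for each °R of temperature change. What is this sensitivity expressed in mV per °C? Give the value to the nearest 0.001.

19.620 mV per °C

Since only a temperature interval is involved, the additive offset between the scales drops out.
A change of 1°C is a change of 1.8°R, so per °C the value is 10.9 × 1.8 = 19.620.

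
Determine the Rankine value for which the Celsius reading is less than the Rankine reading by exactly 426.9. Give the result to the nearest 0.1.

345.9°R

Let R be the Rankine reading. The Celsius reading is C = 5/9·R - 273.15.
Require C - R = -426.9: (-4/9)·R - 273.15 = -426.9.
R = (-426.9 + 273.15) / (-4/9) = 345.9.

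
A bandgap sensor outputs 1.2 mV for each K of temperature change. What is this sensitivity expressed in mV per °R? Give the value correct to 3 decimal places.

The quantity depends on a temperature interval, so only the ratio of degree sizes applies; the offset between the scales is irrelevant.
A change of 1°R is a change of 5/9 K, so per °R the value is 1.2 × 5/9 = 0.667.

0.667 mV per °R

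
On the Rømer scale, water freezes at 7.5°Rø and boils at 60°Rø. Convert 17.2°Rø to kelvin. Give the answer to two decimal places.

Linear interpolation between the fixed points: C = (17.2 - 7.5) × 100 / (60 - 7.5) = 18.4762°C.
Then 18.4762 + 273.15 = 291.63 K.

291.63 K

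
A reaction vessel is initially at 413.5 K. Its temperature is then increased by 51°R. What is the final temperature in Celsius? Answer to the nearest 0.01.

168.68°C

Initial temperature in Celsius: 413.5 - 273.15 = 140.3500°C.
The 51°R change is an interval, so only the factor 5/9 applies: +51 × 5/9 = +28.3333°C.
Final Celsius temperature: 140.3500 + 28.3333 = 168.6833°C.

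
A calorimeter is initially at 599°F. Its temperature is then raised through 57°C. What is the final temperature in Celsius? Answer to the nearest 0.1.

372.0°C

Initial temperature in Celsius: (599 - 32) × 5/9 = 315.0000°C.
Final Celsius temperature: 315.0000 + 57.0000 = 372.0000°C.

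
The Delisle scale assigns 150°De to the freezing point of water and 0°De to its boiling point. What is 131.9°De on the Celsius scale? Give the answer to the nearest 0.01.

12.07°C

Linear interpolation between the fixed points: C = (131.9 - 150) × 100 / (0 - 150) = 12.0667°C.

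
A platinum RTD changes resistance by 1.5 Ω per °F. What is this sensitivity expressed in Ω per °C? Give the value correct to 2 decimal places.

2.70 Ω per °C

Since only a temperature interval is involved, the additive offset between the scales drops out.
A change of 1°C is a change of 1.8°F, so per °C the value is 1.5 × 1.8 = 2.70.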